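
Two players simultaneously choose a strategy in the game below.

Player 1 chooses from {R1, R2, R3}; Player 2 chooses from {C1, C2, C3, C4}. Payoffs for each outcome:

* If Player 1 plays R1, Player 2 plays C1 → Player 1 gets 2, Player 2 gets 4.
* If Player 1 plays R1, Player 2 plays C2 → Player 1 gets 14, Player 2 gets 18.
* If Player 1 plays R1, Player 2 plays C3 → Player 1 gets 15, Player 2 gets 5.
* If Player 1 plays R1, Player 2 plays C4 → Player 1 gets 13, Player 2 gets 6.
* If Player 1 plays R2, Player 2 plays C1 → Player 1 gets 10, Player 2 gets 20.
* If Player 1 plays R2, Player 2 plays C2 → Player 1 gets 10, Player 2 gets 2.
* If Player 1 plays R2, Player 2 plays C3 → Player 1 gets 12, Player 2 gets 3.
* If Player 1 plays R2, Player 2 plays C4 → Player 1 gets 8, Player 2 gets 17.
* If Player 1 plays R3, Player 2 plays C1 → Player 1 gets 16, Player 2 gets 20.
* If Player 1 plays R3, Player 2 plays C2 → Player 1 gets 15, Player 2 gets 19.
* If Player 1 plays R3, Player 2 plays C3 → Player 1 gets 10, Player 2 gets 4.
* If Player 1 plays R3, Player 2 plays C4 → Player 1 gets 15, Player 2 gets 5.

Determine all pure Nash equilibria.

For each player, find the best response to each opponent profile; mutual best responses are the pure NE.
Player 1 against C1: payoffs 2, 10, 16 → best response R3.
Player 1 against C2: payoffs 14, 10, 15 → best response R3.
Player 1 against C3: payoffs 15, 12, 10 → best response R1.
Player 1 against C4: payoffs 13, 8, 15 → best response R3.
Player 2 against R1: payoffs 4, 18, 5, 6 → best response C2.
Player 2 against R2: payoffs 20, 2, 3, 17 → best response C1.
Player 2 against R3: payoffs 20, 19, 4, 5 → best response C1.
Mutual best responses: (R3, C1).

The unique pure-strategy Nash equilibrium is (R3, C1).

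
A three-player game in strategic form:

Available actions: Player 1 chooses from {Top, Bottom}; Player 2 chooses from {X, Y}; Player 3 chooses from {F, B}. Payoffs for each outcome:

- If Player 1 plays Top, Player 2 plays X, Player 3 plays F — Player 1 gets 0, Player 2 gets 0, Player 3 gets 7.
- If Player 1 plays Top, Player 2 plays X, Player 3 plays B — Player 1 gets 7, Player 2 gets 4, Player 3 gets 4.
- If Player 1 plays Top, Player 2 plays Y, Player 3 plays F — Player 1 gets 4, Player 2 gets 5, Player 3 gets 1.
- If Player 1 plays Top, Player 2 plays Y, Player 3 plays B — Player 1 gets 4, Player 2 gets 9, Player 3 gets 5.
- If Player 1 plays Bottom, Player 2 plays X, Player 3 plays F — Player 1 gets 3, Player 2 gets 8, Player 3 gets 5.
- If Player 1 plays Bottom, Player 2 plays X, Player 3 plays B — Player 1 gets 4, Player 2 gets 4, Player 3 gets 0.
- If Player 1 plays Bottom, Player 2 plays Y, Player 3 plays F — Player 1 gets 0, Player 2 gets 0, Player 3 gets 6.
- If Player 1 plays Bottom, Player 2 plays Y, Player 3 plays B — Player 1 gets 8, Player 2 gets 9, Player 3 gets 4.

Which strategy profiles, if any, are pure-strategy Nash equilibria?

Pure NE: (Bottom, X, F)

Mark each player's best response to every combination of opponents' strategies; a profile where every player is best-responding is a pure Nash equilibrium.
Player 1 against (X, F): payoffs 0, 3 → best response Bottom.
Player 1 against (X, B): payoffs 7, 4 → best response Top.
Player 1 against (Y, F): payoffs 4, 0 → best response Top.
Player 1 against (Y, B): payoffs 4, 8 → best response Bottom.
Player 2 against (Top, F): payoffs 0, 5 → best response Y.
Player 2 against (Top, B): payoffs 4, 9 → best response Y.
Player 2 against (Bottom, F): payoffs 8, 0 → best response X.
Player 2 against (Bottom, B): payoffs 4, 9 → best response Y.
Player 3 against (Top, X): payoffs 7, 4 → best response F.
Player 3 against (Top, Y): payoffs 1, 5 → best response B.
Player 3 against (Bottom, X): payoffs 5, 0 → best response F.
Player 3 against (Bottom, Y): payoffs 6, 4 → best response F.
Mutual best responses: (Bottom, X, F).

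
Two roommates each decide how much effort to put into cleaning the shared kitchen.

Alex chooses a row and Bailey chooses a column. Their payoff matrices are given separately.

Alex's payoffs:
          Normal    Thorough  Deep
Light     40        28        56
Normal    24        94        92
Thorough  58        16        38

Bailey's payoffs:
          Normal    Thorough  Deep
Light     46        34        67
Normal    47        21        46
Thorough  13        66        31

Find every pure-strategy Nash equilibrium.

No pure-strategy Nash equilibrium.

(Light, Normal): Alex can switch to Thorough (40 → 58). Not NE.
(Light, Thorough): Alex can switch to Normal (28 → 94). Not NE.
(Light, Deep): Alex can switch to Normal (56 → 92). Not NE.
(Normal, Normal): Alex can switch to Light (24 → 40). Not NE.
(Normal, Thorough): Bailey can switch to Normal (21 → 47). Not NE.
(Normal, Deep): Bailey can switch to Normal (46 → 47). Not NE.
(Thorough, Normal): Bailey can switch to Thorough (13 → 66). Not NE.
(Thorough, Thorough): Alex can switch to Light (16 → 28). Not NE.
(Thorough, Deep): Alex can switch to Light (38 → 56). Not NE.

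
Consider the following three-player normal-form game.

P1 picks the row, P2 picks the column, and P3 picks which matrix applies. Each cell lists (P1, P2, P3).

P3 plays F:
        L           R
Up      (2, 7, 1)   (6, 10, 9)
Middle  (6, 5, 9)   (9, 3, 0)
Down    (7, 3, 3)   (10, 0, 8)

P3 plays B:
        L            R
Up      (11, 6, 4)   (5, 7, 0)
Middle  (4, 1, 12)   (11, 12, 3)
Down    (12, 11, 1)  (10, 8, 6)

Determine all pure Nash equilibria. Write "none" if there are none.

P1 against (L, F): payoffs 2, 6, 7 → best response Down.
P1 against (L, B): payoffs 11, 4, 12 → best response Down.
P1 against (R, F): payoffs 6, 9, 10 → best response Down.
P1 against (R, B): payoffs 5, 11, 10 → best response Middle.
P2 against (Up, F): payoffs 7, 10 → best response R.
P2 against (Up, B): payoffs 6, 7 → best response R.
P2 against (Middle, F): payoffs 5, 3 → best response L.
P2 against (Middle, B): payoffs 1, 12 → best response R.
P2 against (Down, F): payoffs 3, 0 → best response L.
P2 against (Down, B): payoffs 11, 8 → best response L.
P3 against (Up, L): payoffs 1, 4 → best response B.
P3 against (Up, R): payoffs 9, 0 → best response F.
P3 against (Middle, L): payoffs 9, 12 → best response B.
P3 against (Middle, R): payoffs 0, 3 → best response B.
P3 against (Down, L): payoffs 3, 1 → best response F.
P3 against (Down, R): payoffs 8, 6 → best response F.
Mutual best responses: (Middle, R, B); (Down, L, F).

Pure-strategy Nash equilibria: (Middle, R, B); (Down, L, F)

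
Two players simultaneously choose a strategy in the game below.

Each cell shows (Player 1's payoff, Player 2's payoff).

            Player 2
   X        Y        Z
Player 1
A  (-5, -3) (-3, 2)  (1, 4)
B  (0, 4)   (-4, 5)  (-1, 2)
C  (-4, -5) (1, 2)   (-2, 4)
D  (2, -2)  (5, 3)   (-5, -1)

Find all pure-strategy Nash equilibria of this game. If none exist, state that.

Pure-strategy Nash equilibria: (A, Z); (D, Y)

Player 1 against X: payoffs -5, 0, -4, 2 → best response D.
Player 1 against Y: payoffs -3, -4, 1, 5 → best response D.
Player 1 against Z: payoffs 1, -1, -2, -5 → best response A.
Player 2 against A: payoffs -3, 2, 4 → best response Z.
Player 2 against B: payoffs 4, 5, 2 → best response Y.
Player 2 against C: payoffs -5, 2, 4 → best response Z.
Player 2 against D: payoffs -2, 3, -1 → best response Y.
Mutual best responses: (A, Z); (D, Y).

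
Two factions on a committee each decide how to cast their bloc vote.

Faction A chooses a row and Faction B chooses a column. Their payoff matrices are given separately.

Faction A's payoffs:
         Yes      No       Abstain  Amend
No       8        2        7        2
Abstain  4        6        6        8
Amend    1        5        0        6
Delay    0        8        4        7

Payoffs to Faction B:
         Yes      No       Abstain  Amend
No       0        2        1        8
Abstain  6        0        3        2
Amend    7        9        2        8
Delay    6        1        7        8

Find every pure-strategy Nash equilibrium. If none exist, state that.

Faction A against Yes: payoffs 8, 4, 1, 0 → best response No.
Faction A against No: payoffs 2, 6, 5, 8 → best response Delay.
Faction A against Abstain: payoffs 7, 6, 0, 4 → best response No.
Faction A against Amend: payoffs 2, 8, 6, 7 → best response Abstain.
Faction B against No: payoffs 0, 2, 1, 8 → best response Amend.
Faction B against Abstain: payoffs 6, 0, 3, 2 → best response Yes.
Faction B against Amend: payoffs 7, 9, 2, 8 → best response No.
Faction B against Delay: payoffs 6, 1, 7, 8 → best response Amend.
No profile is a mutual best response for all players.

This game has no pure Nash equilibrium.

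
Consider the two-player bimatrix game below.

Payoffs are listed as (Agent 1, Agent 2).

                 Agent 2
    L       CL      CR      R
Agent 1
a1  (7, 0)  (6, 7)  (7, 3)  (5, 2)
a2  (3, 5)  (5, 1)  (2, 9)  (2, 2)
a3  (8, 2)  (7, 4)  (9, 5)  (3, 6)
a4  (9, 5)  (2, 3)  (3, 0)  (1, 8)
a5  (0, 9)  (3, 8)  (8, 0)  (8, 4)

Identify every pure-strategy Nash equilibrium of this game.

none

Agent 1 against L: payoffs 7, 3, 8, 9, 0 → best response a4.
Agent 1 against CL: payoffs 6, 5, 7, 2, 3 → best response a3.
Agent 1 against CR: payoffs 7, 2, 9, 3, 8 → best response a3.
Agent 1 against R: payoffs 5, 2, 3, 1, 8 → best response a5.
Agent 2 against a1: payoffs 0, 7, 3, 2 → best response CL.
Agent 2 against a2: payoffs 5, 1, 9, 2 → best response CR.
Agent 2 against a3: payoffs 2, 4, 5, 6 → best response R.
Agent 2 against a4: payoffs 5, 3, 0, 8 → best response R.
Agent 2 against a5: payoffs 9, 8, 0, 4 → best response L.
No profile is a mutual best response for all players.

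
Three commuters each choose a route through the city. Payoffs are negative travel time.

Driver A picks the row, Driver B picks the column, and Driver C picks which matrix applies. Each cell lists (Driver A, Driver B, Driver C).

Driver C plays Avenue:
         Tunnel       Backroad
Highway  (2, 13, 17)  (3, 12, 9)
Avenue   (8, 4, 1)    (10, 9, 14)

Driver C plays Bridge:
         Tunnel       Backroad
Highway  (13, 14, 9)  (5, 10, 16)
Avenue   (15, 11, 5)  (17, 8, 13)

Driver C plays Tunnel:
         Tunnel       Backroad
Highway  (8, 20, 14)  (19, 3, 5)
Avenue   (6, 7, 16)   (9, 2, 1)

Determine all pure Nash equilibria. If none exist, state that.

The unique pure-strategy Nash equilibrium is (Avenue, Backroad, Avenue).

Driver A against (Tunnel, Avenue): payoffs 2, 8 → best response Avenue.
Driver A against (Tunnel, Bridge): payoffs 13, 15 → best response Avenue.
Driver A against (Tunnel, Tunnel): payoffs 8, 6 → best response Highway.
Driver A against (Backroad, Avenue): payoffs 3, 10 → best response Avenue.
Driver A against (Backroad, Bridge): payoffs 5, 17 → best response Avenue.
Driver A against (Backroad, Tunnel): payoffs 19, 9 → best response Highway.
Driver B against (Highway, Avenue): payoffs 13, 12 → best response Tunnel.
Driver B against (Highway, Bridge): payoffs 14, 10 → best response Tunnel.
Driver B against (Highway, Tunnel): payoffs 20, 3 → best response Tunnel.
Driver B against (Avenue, Avenue): payoffs 4, 9 → best response Backroad.
Driver B against (Avenue, Bridge): payoffs 11, 8 → best response Tunnel.
Driver B against (Avenue, Tunnel): payoffs 7, 2 → best response Tunnel.
Driver C against (Highway, Tunnel): payoffs 17, 9, 14 → best response Avenue.
Driver C against (Highway, Backroad): payoffs 9, 16, 5 → best response Bridge.
Driver C against (Avenue, Tunnel): payoffs 1, 5, 16 → best response Tunnel.
Driver C against (Avenue, Backroad): payoffs 14, 13, 1 → best response Avenue.
Mutual best responses: (Avenue, Backroad, Avenue).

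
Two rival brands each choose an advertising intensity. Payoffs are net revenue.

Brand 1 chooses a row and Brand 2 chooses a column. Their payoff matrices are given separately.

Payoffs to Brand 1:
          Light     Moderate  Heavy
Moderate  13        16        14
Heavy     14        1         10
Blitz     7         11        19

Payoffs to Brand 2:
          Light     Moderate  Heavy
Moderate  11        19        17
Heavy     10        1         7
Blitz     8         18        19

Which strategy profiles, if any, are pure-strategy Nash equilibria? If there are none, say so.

Pure-strategy Nash equilibria: (Moderate, Moderate) and (Heavy, Light) and (Blitz, Heavy)

(Moderate, Light): Brand 1 can switch to Heavy (13 → 14). Not NE.
(Moderate, Moderate): Brand 1 gets 16, best alternative 11; Brand 2 gets 19, best alternative 17. No profitable deviation — NE.
(Moderate, Heavy): Brand 1 can switch to Blitz (14 → 19). Not NE.
(Heavy, Light): Brand 1 gets 14, best alternative 13; Brand 2 gets 10, best alternative 7. No profitable deviation — NE.
(Heavy, Moderate): Brand 1 can switch to Moderate (1 → 16). Not NE.
(Heavy, Heavy): Brand 1 can switch to Moderate (10 → 14). Not NE.
(Blitz, Light): Brand 1 can switch to Moderate (7 → 13). Not NE.
(Blitz, Moderate): Brand 1 can switch to Moderate (11 → 16). Not NE.
(Blitz, Heavy): Brand 1 gets 19, best alternative 14; Brand 2 gets 19, best alternative 18. No profitable deviation — NE.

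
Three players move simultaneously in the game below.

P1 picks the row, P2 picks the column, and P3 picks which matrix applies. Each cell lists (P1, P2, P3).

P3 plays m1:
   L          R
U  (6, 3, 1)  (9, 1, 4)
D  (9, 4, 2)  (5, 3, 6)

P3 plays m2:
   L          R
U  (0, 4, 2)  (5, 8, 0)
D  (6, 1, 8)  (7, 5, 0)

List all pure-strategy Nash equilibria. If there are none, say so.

none

For each strategy profile, look for a profitable unilateral deviation.
(U, L, m1): P1 can switch to D (6 → 9). Not NE.
(U, L, m2): P1 can switch to D (0 → 6). Not NE.
(U, R, m1): P2 can switch to L (1 → 3). Not NE.
(U, R, m2): P1 can switch to D (5 → 7). Not NE.
(D, L, m1): P3 can switch to m2 (2 → 8). Not NE.
(D, L, m2): P2 can switch to R (1 → 5). Not NE.
(D, R, m1): P1 can switch to U (5 → 9). Not NE.
(D, R, m2): P3 can switch to m1 (0 → 6). Not NE.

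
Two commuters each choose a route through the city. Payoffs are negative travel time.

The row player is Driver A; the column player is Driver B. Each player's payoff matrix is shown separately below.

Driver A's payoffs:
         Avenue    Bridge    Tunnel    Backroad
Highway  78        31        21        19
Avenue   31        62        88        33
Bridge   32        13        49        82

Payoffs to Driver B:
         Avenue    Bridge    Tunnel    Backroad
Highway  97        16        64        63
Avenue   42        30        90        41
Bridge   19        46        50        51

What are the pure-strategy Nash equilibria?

Driver A against Avenue: payoffs 78, 31, 32 → best response Highway.
Driver A against Bridge: payoffs 31, 62, 13 → best response Avenue.
Driver A against Tunnel: payoffs 21, 88, 49 → best response Avenue.
Driver A against Backroad: payoffs 19, 33, 82 → best response Bridge.
Driver B against Highway: payoffs 97, 16, 64, 63 → best response Avenue.
Driver B against Avenue: payoffs 42, 30, 90, 41 → best response Tunnel.
Driver B against Bridge: payoffs 19, 46, 50, 51 → best response Backroad.
Mutual best responses: (Highway, Avenue); (Avenue, Tunnel); (Bridge, Backroad).

The pure Nash equilibria are (Highway, Avenue) and (Avenue, Tunnel) and (Bridge, Backroad).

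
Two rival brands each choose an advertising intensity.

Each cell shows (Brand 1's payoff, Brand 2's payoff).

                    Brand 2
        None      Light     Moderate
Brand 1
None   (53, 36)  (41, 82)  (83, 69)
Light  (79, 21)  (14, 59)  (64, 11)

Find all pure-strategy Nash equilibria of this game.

Brand 1 against None: payoffs 53, 79 → best response Light.
Brand 1 against Light: payoffs 41, 14 → best response None.
Brand 1 against Moderate: payoffs 83, 64 → best response None.
Brand 2 against None: payoffs 36, 82, 69 → best response Light.
Brand 2 against Light: payoffs 21, 59, 11 → best response Light.
Mutual best responses: (None, Light).

Pure NE: (None, Light)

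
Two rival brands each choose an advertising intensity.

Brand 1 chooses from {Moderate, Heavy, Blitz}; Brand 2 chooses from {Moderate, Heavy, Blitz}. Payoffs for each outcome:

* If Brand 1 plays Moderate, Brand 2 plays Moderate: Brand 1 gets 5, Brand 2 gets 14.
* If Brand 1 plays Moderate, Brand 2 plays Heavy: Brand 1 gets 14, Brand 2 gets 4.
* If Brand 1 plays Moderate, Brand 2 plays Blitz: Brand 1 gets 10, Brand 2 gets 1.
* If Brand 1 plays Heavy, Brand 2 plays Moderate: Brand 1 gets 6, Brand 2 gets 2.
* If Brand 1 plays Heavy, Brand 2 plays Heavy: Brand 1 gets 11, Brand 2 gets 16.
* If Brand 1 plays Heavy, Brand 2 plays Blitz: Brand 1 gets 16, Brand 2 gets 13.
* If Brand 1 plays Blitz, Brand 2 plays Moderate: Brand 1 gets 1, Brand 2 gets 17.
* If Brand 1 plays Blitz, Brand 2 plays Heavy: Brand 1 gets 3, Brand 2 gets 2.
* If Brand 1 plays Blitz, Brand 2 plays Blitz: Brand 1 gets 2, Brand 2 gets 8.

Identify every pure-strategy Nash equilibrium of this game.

Brand 1 against Moderate: payoffs 5, 6, 1 → best response Heavy.
Brand 1 against Heavy: payoffs 14, 11, 3 → best response Moderate.
Brand 1 against Blitz: payoffs 10, 16, 2 → best response Heavy.
Brand 2 against Moderate: payoffs 14, 4, 1 → best response Moderate.
Brand 2 against Heavy: payoffs 2, 16, 13 → best response Heavy.
Brand 2 against Blitz: payoffs 17, 2, 8 → best response Moderate.
No profile is a mutual best response for all players.

There is no pure-strategy Nash equilibrium.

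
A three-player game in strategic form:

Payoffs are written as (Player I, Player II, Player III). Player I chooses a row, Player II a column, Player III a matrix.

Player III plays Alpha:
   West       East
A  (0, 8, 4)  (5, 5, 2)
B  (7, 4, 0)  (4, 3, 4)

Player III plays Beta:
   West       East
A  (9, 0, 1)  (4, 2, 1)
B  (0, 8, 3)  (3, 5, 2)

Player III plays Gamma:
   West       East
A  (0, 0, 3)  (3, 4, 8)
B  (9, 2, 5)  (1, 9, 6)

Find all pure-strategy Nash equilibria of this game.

(A, West, Alpha): Player I can switch to B (0 → 7). Not NE.
(A, West, Beta): Player II can switch to East (0 → 2). Not NE.
(A, West, Gamma): Player I can switch to B (0 → 9). Not NE.
(A, East, Alpha): Player II can switch to West (5 → 8). Not NE.
(A, East, Beta): Player III can switch to Alpha (1 → 2). Not NE.
(A, East, Gamma): Player I gets 3, best alternative 1; Player II gets 4, best alternative 0; Player III gets 8, best alternative 2. No profitable deviation — NE.
(B, West, Alpha): Player III can switch to Beta (0 → 3). Not NE.
(B, West, Beta): Player I can switch to A (0 → 9). Not NE.
(B, West, Gamma): Player II can switch to East (2 → 9). Not NE.
(The remaining 3 profiles each have a profitable deviation by the same check.)

The unique pure-strategy Nash equilibrium is (A, East, Gamma).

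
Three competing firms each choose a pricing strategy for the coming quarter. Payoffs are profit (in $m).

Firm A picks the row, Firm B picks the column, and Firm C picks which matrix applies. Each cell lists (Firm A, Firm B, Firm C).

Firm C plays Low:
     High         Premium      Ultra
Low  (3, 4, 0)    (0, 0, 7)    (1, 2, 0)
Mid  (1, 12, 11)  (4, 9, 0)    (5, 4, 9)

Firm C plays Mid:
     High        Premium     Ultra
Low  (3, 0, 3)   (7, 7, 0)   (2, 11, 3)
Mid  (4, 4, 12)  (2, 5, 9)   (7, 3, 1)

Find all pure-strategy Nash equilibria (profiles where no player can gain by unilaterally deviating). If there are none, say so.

(Low, High, Low): Firm C can switch to Mid (0 → 3). Not NE.
(Low, High, Mid): Firm A can switch to Mid (3 → 4). Not NE.
(Low, Premium, Low): Firm A can switch to Mid (0 → 4). Not NE.
(Low, Premium, Mid): Firm B can switch to Ultra (7 → 11). Not NE.
(Low, Ultra, Low): Firm A can switch to Mid (1 → 5). Not NE.
(Low, Ultra, Mid): Firm A can switch to Mid (2 → 7). Not NE.
(The remaining 6 profiles each have a profitable deviation by the same check.)

none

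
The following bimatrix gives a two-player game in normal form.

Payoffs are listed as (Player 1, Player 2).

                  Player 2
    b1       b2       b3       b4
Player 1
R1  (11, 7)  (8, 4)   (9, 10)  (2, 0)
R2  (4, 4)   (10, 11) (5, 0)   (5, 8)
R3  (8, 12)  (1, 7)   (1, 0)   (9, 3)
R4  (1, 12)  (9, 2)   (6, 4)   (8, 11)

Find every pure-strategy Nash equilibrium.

Pure-strategy Nash equilibria: (R1, b3); (R2, b2)

Mark each player's best response to every combination of opponents' strategies; a profile where every player is best-responding is a pure Nash equilibrium.
Player 1 against b1: payoffs 11, 4, 8, 1 → best response R1.
Player 1 against b2: payoffs 8, 10, 1, 9 → best response R2.
Player 1 against b3: payoffs 9, 5, 1, 6 → best response R1.
Player 1 against b4: payoffs 2, 5, 9, 8 → best response R3.
Player 2 against R1: payoffs 7, 4, 10, 0 → best response b3.
Player 2 against R2: payoffs 4, 11, 0, 8 → best response b2.
Player 2 against R3: payoffs 12, 7, 0, 3 → best response b1.
Player 2 against R4: payoffs 12, 2, 4, 11 → best response b1.
Mutual best responses: (R1, b3); (R2, b2).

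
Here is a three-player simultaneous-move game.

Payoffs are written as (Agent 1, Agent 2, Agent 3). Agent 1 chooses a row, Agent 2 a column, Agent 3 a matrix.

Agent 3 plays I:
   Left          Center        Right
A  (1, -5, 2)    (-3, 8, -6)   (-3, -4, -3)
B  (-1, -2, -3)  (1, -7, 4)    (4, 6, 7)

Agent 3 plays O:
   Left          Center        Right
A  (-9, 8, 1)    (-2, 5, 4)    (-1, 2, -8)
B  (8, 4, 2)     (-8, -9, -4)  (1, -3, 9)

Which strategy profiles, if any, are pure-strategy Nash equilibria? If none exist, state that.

Pure NE: (B, Left, O)

For each strategy profile, look for a profitable unilateral deviation.
(A, Left, I): Agent 2 can switch to Center (-5 → 8). Not NE.
(A, Left, O): Agent 1 can switch to B (-9 → 8). Not NE.
(A, Center, I): Agent 1 can switch to B (-3 → 1). Not NE.
(A, Center, O): Agent 2 can switch to Left (5 → 8). Not NE.
(A, Right, I): Agent 1 can switch to B (-3 → 4). Not NE.
(A, Right, O): Agent 1 can switch to B (-1 → 1). Not NE.
(B, Left, I): Agent 1 can switch to A (-1 → 1). Not NE.
(B, Left, O): Agent 1 gets 8, best alternative -9; Agent 2 gets 4, best alternative -3; Agent 3 gets 2, best alternative -3. No profitable deviation — NE.
(B, Center, I): Agent 2 can switch to Left (-7 → -2). Not NE.
(B, Center, O): Agent 1 can switch to A (-8 → -2). Not NE.
(B, Right, I): Agent 3 can switch to O (7 → 9). Not NE.
(The remaining 1 profile has a profitable deviation by the same check.)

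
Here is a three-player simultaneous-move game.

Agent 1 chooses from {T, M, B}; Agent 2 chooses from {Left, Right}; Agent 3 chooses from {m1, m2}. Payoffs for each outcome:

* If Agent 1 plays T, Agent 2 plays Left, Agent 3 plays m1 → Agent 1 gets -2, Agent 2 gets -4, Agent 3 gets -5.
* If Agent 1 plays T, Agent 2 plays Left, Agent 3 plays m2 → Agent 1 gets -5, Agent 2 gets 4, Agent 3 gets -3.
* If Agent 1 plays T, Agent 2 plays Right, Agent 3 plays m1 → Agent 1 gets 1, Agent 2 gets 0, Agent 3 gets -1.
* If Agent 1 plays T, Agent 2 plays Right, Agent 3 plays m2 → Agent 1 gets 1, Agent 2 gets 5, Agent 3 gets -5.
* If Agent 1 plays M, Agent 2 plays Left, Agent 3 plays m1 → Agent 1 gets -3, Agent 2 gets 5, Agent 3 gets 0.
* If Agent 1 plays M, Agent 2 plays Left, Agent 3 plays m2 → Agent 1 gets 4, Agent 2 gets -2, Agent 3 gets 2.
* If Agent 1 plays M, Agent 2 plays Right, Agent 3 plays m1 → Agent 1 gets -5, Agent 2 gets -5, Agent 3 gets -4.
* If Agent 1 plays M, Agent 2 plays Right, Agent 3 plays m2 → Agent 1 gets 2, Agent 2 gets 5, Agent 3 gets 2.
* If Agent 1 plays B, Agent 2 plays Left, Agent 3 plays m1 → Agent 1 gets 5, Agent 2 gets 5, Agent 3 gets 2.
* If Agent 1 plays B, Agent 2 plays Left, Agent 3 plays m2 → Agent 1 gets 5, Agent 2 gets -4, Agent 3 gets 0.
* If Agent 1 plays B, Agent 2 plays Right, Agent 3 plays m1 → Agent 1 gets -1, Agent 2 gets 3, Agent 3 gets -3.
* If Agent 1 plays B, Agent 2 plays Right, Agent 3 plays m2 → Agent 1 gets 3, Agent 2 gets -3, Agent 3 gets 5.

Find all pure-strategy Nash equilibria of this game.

Pure-strategy Nash equilibria: (T, Right, m1); (B, Left, m1); (B, Right, m2)

(T, Left, m1): Agent 1 can switch to B (-2 → 5). Not NE.
(T, Left, m2): Agent 1 can switch to M (-5 → 4). Not NE.
(T, Right, m1): Agent 1 gets 1, best alternative -1; Agent 2 gets 0, best alternative -4; Agent 3 gets -1, best alternative -5. No profitable deviation — NE.
(T, Right, m2): Agent 1 can switch to M (1 → 2). Not NE.
(M, Left, m1): Agent 1 can switch to T (-3 → -2). Not NE.
(M, Left, m2): Agent 1 can switch to B (4 → 5). Not NE.
(M, Right, m1): Agent 1 can switch to T (-5 → 1). Not NE.
(B, Left, m1): Agent 1 gets 5, best alternative -2; Agent 2 gets 5, best alternative 3; Agent 3 gets 2, best alternative 0. No profitable deviation — NE.
(B, Right, m2): Agent 1 gets 3, best alternative 2; Agent 2 gets -3, best alternative -4; Agent 3 gets 5, best alternative -3. No profitable deviation — NE.
(The remaining 3 profiles each have a profitable deviation by the same check.)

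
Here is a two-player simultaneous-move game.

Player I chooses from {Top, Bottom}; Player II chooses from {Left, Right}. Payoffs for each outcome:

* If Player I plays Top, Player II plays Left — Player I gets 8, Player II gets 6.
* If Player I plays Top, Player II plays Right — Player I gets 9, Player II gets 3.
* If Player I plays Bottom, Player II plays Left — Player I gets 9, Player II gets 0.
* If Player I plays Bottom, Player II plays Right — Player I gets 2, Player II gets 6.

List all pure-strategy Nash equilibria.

For each player, find the best response to each opponent profile; mutual best responses are the pure NE.
Player I against Left: payoffs 8, 9 → best response Bottom.
Player I against Right: payoffs 9, 2 → best response Top.
Player II against Top: payoffs 6, 3 → best response Left.
Player II against Bottom: payoffs 0, 6 → best response Right.
No profile is a mutual best response for all players.

none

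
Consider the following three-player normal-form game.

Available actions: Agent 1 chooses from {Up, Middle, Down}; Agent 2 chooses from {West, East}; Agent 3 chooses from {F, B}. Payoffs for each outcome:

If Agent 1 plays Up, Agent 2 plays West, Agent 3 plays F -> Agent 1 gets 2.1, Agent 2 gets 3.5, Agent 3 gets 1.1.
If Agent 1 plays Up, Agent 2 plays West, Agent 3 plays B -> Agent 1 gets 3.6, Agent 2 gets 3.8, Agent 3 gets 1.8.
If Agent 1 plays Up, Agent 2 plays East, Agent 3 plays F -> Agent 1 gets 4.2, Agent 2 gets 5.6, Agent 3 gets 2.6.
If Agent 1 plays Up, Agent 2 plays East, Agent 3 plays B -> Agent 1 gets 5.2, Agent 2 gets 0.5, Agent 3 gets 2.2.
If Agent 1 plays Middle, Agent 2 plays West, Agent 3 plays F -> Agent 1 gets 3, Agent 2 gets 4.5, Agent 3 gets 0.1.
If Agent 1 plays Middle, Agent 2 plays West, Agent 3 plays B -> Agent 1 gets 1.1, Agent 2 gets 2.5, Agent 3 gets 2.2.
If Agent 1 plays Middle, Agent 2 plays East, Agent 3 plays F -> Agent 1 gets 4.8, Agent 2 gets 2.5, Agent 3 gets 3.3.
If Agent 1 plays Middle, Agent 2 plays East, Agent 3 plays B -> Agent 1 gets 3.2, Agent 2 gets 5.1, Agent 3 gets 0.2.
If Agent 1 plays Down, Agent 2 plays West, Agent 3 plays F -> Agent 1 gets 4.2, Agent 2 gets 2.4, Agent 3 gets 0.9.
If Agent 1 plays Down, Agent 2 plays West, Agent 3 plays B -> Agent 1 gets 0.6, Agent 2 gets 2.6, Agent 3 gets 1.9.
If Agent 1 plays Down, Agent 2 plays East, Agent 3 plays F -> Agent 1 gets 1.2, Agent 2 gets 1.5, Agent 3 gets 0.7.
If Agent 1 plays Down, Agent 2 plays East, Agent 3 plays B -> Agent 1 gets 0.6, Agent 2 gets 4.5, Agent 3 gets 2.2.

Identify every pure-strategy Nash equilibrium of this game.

(Up, West, B)

(Up, West, F): Agent 1 can switch to Middle (2.1 → 3). Not NE.
(Up, West, B): Agent 1 gets 3.6, best alternative 1.1; Agent 2 gets 3.8, best alternative 0.5; Agent 3 gets 1.8, best alternative 1.1. No profitable deviation — NE.
(Up, East, F): Agent 1 can switch to Middle (4.2 → 4.8). Not NE.
(Up, East, B): Agent 2 can switch to West (0.5 → 3.8). Not NE.
(Middle, West, F): Agent 1 can switch to Down (3 → 4.2). Not NE.
(Middle, West, B): Agent 1 can switch to Up (1.1 → 3.6). Not NE.
(Middle, East, F): Agent 2 can switch to West (2.5 → 4.5). Not NE.
(Middle, East, B): Agent 1 can switch to Up (3.2 → 5.2). Not NE.
(Down, West, F): Agent 3 can switch to B (0.9 → 1.9). Not NE.
(Down, West, B): Agent 1 can switch to Up (0.6 → 3.6). Not NE.
(Down, East, F): Agent 1 can switch to Up (1.2 → 4.2). Not NE.
(Down, East, B): Agent 1 can switch to Up (0.6 → 5.2). Not NE.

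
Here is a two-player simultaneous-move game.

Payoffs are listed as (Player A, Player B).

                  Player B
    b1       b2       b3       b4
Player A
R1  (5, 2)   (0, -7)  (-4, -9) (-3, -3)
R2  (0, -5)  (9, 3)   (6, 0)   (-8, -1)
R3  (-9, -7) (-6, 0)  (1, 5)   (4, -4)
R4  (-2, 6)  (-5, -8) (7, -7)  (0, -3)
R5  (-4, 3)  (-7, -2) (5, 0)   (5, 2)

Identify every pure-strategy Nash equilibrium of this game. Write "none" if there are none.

Check each profile: it is a Nash equilibrium iff no player can strictly gain by switching unilaterally.
(R1, b1): Player A gets 5, best alternative 0; Player B gets 2, best alternative -3. No profitable deviation — NE.
(R1, b2): Player A can switch to R2 (0 → 9). Not NE.
(R1, b3): Player A can switch to R2 (-4 → 6). Not NE.
(R1, b4): Player A can switch to R3 (-3 → 4). Not NE.
(R2, b1): Player A can switch to R1 (0 → 5). Not NE.
(R2, b2): Player A gets 9, best alternative 0; Player B gets 3, best alternative 0. No profitable deviation — NE.
(R2, b3): Player A can switch to R4 (6 → 7). Not NE.
(R2, b4): Player A can switch to R1 (-8 → -3). Not NE.
(R3, b1): Player A can switch to R1 (-9 → 5). Not NE.
(R3, b2): Player A can switch to R1 (-6 → 0). Not NE.
(The remaining 10 profiles each have a profitable deviation by the same check.)

Pure-strategy Nash equilibria: (R1, b1), (R2, b2)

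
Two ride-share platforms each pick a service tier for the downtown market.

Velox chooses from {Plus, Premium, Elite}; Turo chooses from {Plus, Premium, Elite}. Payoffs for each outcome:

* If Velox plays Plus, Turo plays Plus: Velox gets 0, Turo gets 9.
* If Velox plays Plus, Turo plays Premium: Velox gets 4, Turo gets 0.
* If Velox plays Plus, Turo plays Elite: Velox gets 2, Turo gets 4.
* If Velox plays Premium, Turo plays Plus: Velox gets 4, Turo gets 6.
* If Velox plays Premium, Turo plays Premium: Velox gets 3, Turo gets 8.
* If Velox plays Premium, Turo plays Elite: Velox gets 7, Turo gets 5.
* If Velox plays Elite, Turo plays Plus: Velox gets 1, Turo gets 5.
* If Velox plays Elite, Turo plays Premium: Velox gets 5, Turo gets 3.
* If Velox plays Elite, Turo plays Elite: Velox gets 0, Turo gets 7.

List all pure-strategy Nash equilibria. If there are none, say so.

none

(Plus, Plus): Velox can switch to Premium (0 → 4). Not NE.
(Plus, Premium): Velox can switch to Elite (4 → 5). Not NE.
(Plus, Elite): Velox can switch to Premium (2 → 7). Not NE.
(Premium, Plus): Turo can switch to Premium (6 → 8). Not NE.
(Premium, Premium): Velox can switch to Plus (3 → 4). Not NE.
(Premium, Elite): Turo can switch to Plus (5 → 6). Not NE.
(Elite, Plus): Velox can switch to Premium (1 → 4). Not NE.
(Elite, Premium): Turo can switch to Plus (3 → 5). Not NE.
(Elite, Elite): Velox can switch to Plus (0 → 2). Not NE.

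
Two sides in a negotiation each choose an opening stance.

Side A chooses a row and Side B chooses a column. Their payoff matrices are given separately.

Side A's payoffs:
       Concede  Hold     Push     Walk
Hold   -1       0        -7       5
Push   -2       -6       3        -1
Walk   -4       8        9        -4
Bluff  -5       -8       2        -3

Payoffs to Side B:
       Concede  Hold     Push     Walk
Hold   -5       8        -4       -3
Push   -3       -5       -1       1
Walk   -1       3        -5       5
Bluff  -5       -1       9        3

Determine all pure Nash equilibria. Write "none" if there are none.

No pure-strategy Nash equilibrium.

Side A against Concede: payoffs -1, -2, -4, -5 → best response Hold.
Side A against Hold: payoffs 0, -6, 8, -8 → best response Walk.
Side A against Push: payoffs -7, 3, 9, 2 → best response Walk.
Side A against Walk: payoffs 5, -1, -4, -3 → best response Hold.
Side B against Hold: payoffs -5, 8, -4, -3 → best response Hold.
Side B against Push: payoffs -3, -5, -1, 1 → best response Walk.
Side B against Walk: payoffs -1, 3, -5, 5 → best response Walk.
Side B against Bluff: payoffs -5, -1, 9, 3 → best response Push.
No profile is a mutual best response for all players.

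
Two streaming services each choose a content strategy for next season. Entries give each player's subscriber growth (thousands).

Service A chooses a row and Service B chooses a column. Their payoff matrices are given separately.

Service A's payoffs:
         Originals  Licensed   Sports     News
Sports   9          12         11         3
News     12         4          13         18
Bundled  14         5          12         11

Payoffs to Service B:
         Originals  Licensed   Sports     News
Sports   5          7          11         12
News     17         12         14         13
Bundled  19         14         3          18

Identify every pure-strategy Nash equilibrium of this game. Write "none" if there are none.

Pure NE: (Bundled, Originals)

Service A against Originals: payoffs 9, 12, 14 → best response Bundled.
Service A against Licensed: payoffs 12, 4, 5 → best response Sports.
Service A against Sports: payoffs 11, 13, 12 → best response News.
Service A against News: payoffs 3, 18, 11 → best response News.
Service B against Sports: payoffs 5, 7, 11, 12 → best response News.
Service B against News: payoffs 17, 12, 14, 13 → best response Originals.
Service B against Bundled: payoffs 19, 14, 3, 18 → best response Originals.
Mutual best responses: (Bundled, Originals).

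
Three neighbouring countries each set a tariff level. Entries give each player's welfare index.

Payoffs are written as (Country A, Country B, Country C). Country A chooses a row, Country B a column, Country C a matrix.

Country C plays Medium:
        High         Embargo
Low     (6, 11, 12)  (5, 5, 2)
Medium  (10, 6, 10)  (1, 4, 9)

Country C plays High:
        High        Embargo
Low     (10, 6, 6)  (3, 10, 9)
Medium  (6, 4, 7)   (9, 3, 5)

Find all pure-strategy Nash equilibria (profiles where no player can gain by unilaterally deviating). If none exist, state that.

Pure NE: (Medium, High, Medium)

(Low, High, Medium): Country A can switch to Medium (6 → 10). Not NE.
(Low, High, High): Country B can switch to Embargo (6 → 10). Not NE.
(Low, Embargo, Medium): Country B can switch to High (5 → 11). Not NE.
(Low, Embargo, High): Country A can switch to Medium (3 → 9). Not NE.
(Medium, High, Medium): Country A gets 10, best alternative 6; Country B gets 6, best alternative 4; Country C gets 10, best alternative 7. No profitable deviation — NE.
(Medium, High, High): Country A can switch to Low (6 → 10). Not NE.
(Medium, Embargo, Medium): Country A can switch to Low (1 → 5). Not NE.
(The remaining 1 profile has a profitable deviation by the same check.)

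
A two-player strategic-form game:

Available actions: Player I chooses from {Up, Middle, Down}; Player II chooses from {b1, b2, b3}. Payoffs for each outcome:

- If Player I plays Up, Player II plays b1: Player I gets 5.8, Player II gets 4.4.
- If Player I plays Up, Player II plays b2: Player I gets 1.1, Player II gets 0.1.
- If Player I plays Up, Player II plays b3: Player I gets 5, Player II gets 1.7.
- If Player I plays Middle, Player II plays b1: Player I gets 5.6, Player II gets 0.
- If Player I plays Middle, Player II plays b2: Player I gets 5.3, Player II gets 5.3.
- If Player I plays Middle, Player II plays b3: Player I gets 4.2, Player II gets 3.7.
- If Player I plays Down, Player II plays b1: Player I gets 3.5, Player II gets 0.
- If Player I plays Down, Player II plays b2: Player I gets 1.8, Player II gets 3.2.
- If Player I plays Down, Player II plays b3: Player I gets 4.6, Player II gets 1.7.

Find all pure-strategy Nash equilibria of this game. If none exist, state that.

(Up, b1): Player I gets 5.8, best alternative 5.6; Player II gets 4.4, best alternative 1.7. No profitable deviation — NE.
(Up, b2): Player I can switch to Middle (1.1 → 5.3). Not NE.
(Up, b3): Player II can switch to b1 (1.7 → 4.4). Not NE.
(Middle, b1): Player I can switch to Up (5.6 → 5.8). Not NE.
(Middle, b2): Player I gets 5.3, best alternative 1.8; Player II gets 5.3, best alternative 3.7. No profitable deviation — NE.
(Middle, b3): Player I can switch to Up (4.2 → 5). Not NE.
(Down, b1): Player I can switch to Up (3.5 → 5.8). Not NE.
(Down, b2): Player I can switch to Middle (1.8 → 5.3). Not NE.
(Down, b3): Player I can switch to Up (4.6 → 5). Not NE.

(Up, b1); (Middle, b2)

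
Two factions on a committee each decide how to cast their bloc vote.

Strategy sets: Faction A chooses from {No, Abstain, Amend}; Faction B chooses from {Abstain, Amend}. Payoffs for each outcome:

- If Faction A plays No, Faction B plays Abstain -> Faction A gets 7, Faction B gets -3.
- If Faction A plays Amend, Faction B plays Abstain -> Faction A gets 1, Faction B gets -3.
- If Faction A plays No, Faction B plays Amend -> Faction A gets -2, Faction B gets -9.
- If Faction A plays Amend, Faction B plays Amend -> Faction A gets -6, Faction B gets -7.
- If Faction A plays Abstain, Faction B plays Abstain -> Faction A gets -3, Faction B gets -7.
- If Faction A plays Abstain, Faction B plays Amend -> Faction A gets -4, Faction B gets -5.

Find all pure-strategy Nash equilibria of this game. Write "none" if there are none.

Check each profile: it is a Nash equilibrium iff no player can strictly gain by switching unilaterally.
(No, Abstain): Faction A gets 7, best alternative 1; Faction B gets -3, best alternative -9. No profitable deviation — NE.
(No, Amend): Faction B can switch to Abstain (-9 → -3). Not NE.
(Abstain, Abstain): Faction A can switch to No (-3 → 7). Not NE.
(Abstain, Amend): Faction A can switch to No (-4 → -2). Not NE.
(Amend, Abstain): Faction A can switch to No (1 → 7). Not NE.
(Amend, Amend): Faction A can switch to No (-6 → -2). Not NE.

The unique pure-strategy Nash equilibrium is (No, Abstain).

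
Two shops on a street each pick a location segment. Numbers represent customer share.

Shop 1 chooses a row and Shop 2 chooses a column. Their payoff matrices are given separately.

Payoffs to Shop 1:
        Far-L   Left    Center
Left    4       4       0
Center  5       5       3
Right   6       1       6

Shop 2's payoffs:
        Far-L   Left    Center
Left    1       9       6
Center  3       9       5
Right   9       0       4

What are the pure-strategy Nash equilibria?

For each strategy profile, look for a profitable unilateral deviation.
(Left, Far-L): Shop 1 can switch to Center (4 → 5). Not NE.
(Left, Left): Shop 1 can switch to Center (4 → 5). Not NE.
(Left, Center): Shop 1 can switch to Center (0 → 3). Not NE.
(Center, Far-L): Shop 1 can switch to Right (5 → 6). Not NE.
(Center, Left): Shop 1 gets 5, best alternative 4; Shop 2 gets 9, best alternative 5. No profitable deviation — NE.
(Center, Center): Shop 1 can switch to Right (3 → 6). Not NE.
(Right, Far-L): Shop 1 gets 6, best alternative 5; Shop 2 gets 9, best alternative 4. No profitable deviation — NE.
(Right, Left): Shop 1 can switch to Left (1 → 4). Not NE.
(Right, Center): Shop 2 can switch to Far-L (4 → 9). Not NE.

(Center, Left); (Right, Far-L)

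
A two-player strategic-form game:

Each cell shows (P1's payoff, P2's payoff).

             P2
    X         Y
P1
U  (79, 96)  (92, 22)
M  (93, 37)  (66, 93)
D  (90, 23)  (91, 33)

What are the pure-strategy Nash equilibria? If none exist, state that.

This game has no pure Nash equilibrium.

(U, X): P1 can switch to M (79 → 93). Not NE.
(U, Y): P2 can switch to X (22 → 96). Not NE.
(M, X): P2 can switch to Y (37 → 93). Not NE.
(M, Y): P1 can switch to U (66 → 92). Not NE.
(D, X): P1 can switch to M (90 → 93). Not NE.
(D, Y): P1 can switch to U (91 → 92). Not NE.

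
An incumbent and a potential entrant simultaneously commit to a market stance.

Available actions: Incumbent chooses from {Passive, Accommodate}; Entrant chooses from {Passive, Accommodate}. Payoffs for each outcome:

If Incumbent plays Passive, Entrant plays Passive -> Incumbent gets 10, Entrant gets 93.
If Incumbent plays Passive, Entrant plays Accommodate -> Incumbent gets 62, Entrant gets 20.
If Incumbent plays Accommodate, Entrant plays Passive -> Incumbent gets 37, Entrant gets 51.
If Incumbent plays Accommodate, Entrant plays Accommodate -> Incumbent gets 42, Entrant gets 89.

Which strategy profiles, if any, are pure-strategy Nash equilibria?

(Passive, Passive): Incumbent can switch to Accommodate (10 → 37). Not NE.
(Passive, Accommodate): Entrant can switch to Passive (20 → 93). Not NE.
(Accommodate, Passive): Entrant can switch to Accommodate (51 → 89). Not NE.
(Accommodate, Accommodate): Incumbent can switch to Passive (42 → 62). Not NE.

This game has no pure Nash equilibrium.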